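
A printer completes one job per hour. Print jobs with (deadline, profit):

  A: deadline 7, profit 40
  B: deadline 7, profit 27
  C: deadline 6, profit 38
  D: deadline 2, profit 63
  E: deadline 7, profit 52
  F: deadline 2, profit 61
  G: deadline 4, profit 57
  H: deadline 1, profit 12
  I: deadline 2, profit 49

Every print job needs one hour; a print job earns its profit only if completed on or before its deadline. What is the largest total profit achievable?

Profit order: D=63 F=61 G=57 E=52 I=49 A=40 C=38 B=27 H=12
Assign: D→slot 2, F→slot 1, G→slot 4, E→slot 7, I skipped, A→slot 6, C→slot 5, B→slot 3, H skipped.
Slots: [1:F] [2:D] [3:B] [4:G] [5:C] [6:A] [7:E]
Profit = 61 + 63 + 27 + 57 + 38 + 40 + 52 = 338

338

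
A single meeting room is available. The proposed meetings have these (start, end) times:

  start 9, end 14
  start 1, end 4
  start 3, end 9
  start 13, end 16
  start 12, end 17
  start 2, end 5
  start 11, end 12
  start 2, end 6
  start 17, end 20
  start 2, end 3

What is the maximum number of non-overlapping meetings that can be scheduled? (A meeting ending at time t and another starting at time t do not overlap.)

5

Sort by end time and greedily take each interval whose start is ≥ the last chosen end.
Sorted by end: (2,3)  (1,4)  (2,5)  (2,6)  (3,9)  (11,12)  (9,14)  (13,16)  (12,17)  (17,20)
take (2,3); take (3,9); take (11,12); take (13,16); skip (12,17); take (17,20).
Selected 5 meetings.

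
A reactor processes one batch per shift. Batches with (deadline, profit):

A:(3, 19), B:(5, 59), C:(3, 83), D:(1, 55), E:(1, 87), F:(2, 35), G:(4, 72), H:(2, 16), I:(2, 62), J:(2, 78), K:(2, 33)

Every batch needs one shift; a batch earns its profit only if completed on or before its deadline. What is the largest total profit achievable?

By profit: E(d1,87), C(d3,83), J(d2,78), G(d4,72), I(d2,62), B(d5,59), D(d1,55), F(d2,35), K(d2,33), A(d3,19), H(d2,16)
E→slot 1; C→slot 3; J→slot 2; G→slot 4; I skipped; B→slot 5; D skipped; F skipped; K skipped; A skipped; H skipped.
Profit = 87 + 78 + 83 + 72 + 59 = 379

379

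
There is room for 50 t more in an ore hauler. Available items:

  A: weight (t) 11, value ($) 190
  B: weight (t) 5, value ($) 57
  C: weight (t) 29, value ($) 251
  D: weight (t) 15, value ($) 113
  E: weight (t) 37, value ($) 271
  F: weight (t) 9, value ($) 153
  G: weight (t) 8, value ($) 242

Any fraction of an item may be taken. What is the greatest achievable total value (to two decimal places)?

789.14

Ratios (sorted): G 30.25, A 17.27, F 17.00, B 11.40, C 8.66, D 7.53, E 7.32
take G (8 @ 242); take A (11 @ 190); take F (9 @ 153); take B (5 @ 57); take 17/29 of C → 147.14. Capacity used 50/50.
Total value = 789.14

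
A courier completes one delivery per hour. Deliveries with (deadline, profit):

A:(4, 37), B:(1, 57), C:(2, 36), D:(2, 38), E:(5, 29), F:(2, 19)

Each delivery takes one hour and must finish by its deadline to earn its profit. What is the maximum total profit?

161

By profit: B(d1,57), D(d2,38), A(d4,37), C(d2,36), E(d5,29), F(d2,19)
B→slot 1; D→slot 2; A→slot 4; C skipped; E→slot 5; F skipped.
Profit = 57 + 38 + 37 + 29 = 161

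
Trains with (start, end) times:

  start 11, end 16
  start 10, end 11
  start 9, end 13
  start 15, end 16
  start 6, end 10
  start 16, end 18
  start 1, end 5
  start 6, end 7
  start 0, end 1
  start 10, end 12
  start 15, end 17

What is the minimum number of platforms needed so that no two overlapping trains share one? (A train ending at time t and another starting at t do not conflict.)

Count concurrent intervals with a sweep; the peak is the room count.
starts: [0, 1, 6, 6, 9, 10, 10, 11, 15, 15, 16]
ends:   [1, 5, 7, 10, 11, 12, 13, 16, 16, 17, 18]
s0→1 e1→0 s1→1 e5→0 s6→1 s6→2 e7→1 s9→2 e10→1 s10→2 s10→3  — peak 3.

3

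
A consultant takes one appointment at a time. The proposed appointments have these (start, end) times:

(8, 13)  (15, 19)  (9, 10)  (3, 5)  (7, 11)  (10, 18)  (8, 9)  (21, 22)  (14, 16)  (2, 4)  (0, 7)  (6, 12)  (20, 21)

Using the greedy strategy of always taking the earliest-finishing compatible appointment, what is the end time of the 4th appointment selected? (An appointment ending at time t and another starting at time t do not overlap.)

Sort by end time and greedily take each interval whose start is ≥ the last chosen end.
By end time: (2,4), (3,5), (0,7), (8,9), (9,10), (7,11), (6,12), (8,13), (14,16), (10,18), (15,19), (20,21), (21,22).
Pick (2,4); next start ≥ 4 → (8,9); next start ≥ 9 → (9,10); next start ≥ 10 → (14,16); next start ≥ 16 → (20,21); next start ≥ 21 → (21,22).
Selected: (2,4) (8,9) (9,10) (14,16) (20,21) (21,22)

16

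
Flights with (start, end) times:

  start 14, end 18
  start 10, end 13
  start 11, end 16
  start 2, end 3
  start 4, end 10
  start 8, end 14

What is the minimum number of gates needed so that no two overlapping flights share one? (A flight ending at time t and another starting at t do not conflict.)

3

starts: [2, 4, 8, 10, 11, 14]
ends:   [3, 10, 13, 14, 16, 18]
s2→1 e3→0 s4→1 s8→2 e10→1 s10→2 s11→3  — peak 3.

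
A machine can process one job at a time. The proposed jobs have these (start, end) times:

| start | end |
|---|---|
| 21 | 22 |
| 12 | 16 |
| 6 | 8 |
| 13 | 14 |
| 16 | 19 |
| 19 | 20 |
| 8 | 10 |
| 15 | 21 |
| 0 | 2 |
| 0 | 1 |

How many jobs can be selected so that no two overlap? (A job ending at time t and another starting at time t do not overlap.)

7

Order by finish time; keep every interval that doesn't clash with the previous kept one.
Sorted by end: (0,1)  (0,2)  (6,8)  (8,10)  (13,14)  (12,16)  (16,19)  (19,20)  (15,21)  (21,22)
take (0,1); take (6,8); take (8,10); take (13,14); take (16,19); take (19,20); take (21,22).
Selected 7 jobs.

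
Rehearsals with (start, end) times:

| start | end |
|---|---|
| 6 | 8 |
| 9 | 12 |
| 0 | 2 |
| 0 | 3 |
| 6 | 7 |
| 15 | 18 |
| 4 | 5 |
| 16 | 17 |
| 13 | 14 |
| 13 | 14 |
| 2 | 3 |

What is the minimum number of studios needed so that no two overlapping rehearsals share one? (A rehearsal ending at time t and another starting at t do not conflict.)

2

The answer is the maximum number of intervals overlapping at any instant.
Events (time:±→running): 0:+→1 0:+→2 … peak 2.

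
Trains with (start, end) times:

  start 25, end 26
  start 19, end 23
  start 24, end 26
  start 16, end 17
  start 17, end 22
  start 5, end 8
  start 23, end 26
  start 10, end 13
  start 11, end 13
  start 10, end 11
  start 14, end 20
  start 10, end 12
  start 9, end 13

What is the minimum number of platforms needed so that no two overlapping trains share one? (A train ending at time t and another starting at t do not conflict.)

4

The answer is the maximum number of intervals overlapping at any instant.
Events (time:±→running): 5:+→1 8:-→0 9:+→1 10:+→2 10:+→3 10:+→4 … peak 4.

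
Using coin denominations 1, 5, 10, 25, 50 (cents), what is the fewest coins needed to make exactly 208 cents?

8

208 = 4×50 + 1×5 + 3×1
Total coins = 4 + 1 + 3 = 8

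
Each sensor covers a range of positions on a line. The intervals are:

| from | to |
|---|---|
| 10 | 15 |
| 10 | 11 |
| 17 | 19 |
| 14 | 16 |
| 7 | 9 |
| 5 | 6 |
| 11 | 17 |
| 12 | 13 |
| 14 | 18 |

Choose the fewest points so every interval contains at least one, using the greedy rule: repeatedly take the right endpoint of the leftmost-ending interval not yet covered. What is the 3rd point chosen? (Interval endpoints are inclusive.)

11

Sort by right endpoint; whenever an interval is uncovered, place a point at its right end.
Sorted: [5,6] [7,9] [10,11] [12,13] [10,15] [14,16] [11,17] [14,18] [17,19]
{[5,6]} hit by 6; {[7,9]} hit by 9; {[10,11]} hit by 11; {[12,13],[10,15]} hit by 13; {[14,16],[11,17],[14,18]} hit by 16; {[17,19]} hit by 19.
Points: 6, 9, 11, 13, 16, 19 (6 total).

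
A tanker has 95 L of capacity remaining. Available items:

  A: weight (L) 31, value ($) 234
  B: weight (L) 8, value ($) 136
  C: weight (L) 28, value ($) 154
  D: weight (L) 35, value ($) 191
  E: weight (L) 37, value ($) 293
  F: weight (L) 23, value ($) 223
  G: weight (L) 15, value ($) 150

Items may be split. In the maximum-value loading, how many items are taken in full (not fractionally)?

Sort by value per unit weight and fill in that order.
Order: B (136/8=17.00) > G (150/15=10.00) > F (223/23=9.70) > E (293/37=7.92) > A (234/31=7.55) > C (154/28=5.50) > D (191/35=5.46)
Fill: take B (8 @ 136) → take G (15 @ 150) → take F (23 @ 223) → take E (37 @ 293) → take 12/31 of A → 90.58; 95/95 used.
4 item(s) taken whole; one partial (take 12/31 of A).

4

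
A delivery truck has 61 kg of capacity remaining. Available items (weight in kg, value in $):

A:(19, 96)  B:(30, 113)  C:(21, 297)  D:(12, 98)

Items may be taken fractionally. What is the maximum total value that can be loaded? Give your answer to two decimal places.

Sort by value per unit weight and fill in that order.
Order: C (297/21=14.14) > D (98/12=8.17) > A (96/19=5.05) > B (113/30=3.77)
Fill: take C (21 @ 297) → take D (12 @ 98) → take A (19 @ 96) → take 9/30 of B → 33.90; 61/61 used.
Total value = 524.90

524.90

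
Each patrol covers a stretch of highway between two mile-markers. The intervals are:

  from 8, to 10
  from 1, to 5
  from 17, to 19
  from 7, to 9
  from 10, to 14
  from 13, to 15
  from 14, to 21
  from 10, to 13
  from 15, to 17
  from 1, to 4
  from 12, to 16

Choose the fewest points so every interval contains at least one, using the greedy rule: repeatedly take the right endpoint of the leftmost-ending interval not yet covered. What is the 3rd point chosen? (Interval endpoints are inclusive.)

13

Sort by right endpoint; whenever an interval is uncovered, place a point at its right end.
By right end: [1,4]  [1,5]  [7,9]  [8,10]  [10,13]  [10,14]  [13,15]  [12,16]  [15,17]  [17,19]  [14,21]
[1,4] uncovered → point at 4; [7,9] uncovered → point at 9; [10,13] uncovered → point at 13; [15,17] uncovered → point at 17.
Points: 4, 9, 13, 17 (4 total).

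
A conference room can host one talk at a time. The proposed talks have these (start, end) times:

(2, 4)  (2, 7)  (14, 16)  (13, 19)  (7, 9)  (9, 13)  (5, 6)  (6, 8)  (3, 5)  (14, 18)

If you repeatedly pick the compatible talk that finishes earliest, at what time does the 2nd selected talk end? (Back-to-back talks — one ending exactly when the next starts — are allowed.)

6

By end time: (2,4), (3,5), (5,6), (2,7), (6,8), (7,9), (9,13), (14,16), (14,18), (13,19).
Pick (2,4); next start ≥ 4 → (5,6); next start ≥ 6 → (6,8); next start ≥ 8 → (9,13); next start ≥ 13 → (14,16).
Selected: (2,4) (5,6) (6,8) (9,13) (14,16)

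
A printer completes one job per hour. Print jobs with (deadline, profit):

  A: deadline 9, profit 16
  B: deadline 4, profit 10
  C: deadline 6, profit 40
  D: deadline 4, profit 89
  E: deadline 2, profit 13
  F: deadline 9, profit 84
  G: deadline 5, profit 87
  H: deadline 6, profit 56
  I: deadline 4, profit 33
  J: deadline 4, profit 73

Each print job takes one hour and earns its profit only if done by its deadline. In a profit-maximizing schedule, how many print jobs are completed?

8

Profit order: D=89 G=87 F=84 J=73 H=56 C=40 I=33 A=16 E=13 B=10
Assign: D→slot 4, G→slot 5, F→slot 9, J→slot 3, H→slot 6, C→slot 2, I→slot 1, A→slot 8, E skipped, B skipped.
Slots: [1:I] [2:C] [3:J] [4:D] [5:G] [6:H] [8:A] [9:F]
8 of 10 scheduled.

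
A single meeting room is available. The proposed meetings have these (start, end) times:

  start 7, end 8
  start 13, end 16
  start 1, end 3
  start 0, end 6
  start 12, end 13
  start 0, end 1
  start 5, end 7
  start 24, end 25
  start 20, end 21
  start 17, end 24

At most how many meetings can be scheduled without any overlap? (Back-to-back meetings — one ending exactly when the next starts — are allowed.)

Sort by end time and greedily take each interval whose start is ≥ the last chosen end.
Sorted by end: (0,1)  (1,3)  (0,6)  (5,7)  (7,8)  (12,13)  (13,16)  (20,21)  (17,24)  (24,25)
take (0,1); take (1,3); skip (0,6); take (5,7); take (7,8); take (12,13); take (13,16); take (20,21); take (24,25).
Selected 8 meetings.

8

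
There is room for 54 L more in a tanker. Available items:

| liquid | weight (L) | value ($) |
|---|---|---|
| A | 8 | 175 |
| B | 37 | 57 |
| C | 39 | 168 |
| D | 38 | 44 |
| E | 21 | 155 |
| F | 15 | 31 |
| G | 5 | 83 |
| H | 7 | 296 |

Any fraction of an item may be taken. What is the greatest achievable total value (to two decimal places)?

765.00

Greedy by value/weight ratio, highest first.
Order: H (296/7=42.29) > A (175/8=21.88) > G (83/5=16.60) > E (155/21=7.38) > C (168/39=4.31) > F (31/15=2.07) > B (57/37=1.54) > D (44/38=1.16)
Fill: take H (7 @ 296) → take A (8 @ 175) → take G (5 @ 83) → take E (21 @ 155) → take 13/39 of C → 56.00; 54/54 used.
Total value = 765.00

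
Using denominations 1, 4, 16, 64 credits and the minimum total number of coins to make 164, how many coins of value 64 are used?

Use the largest denomination that fits, subtract, and repeat.
164 − 2×64→36 − 2×16→4 − 1×4→0
Count of 64: 2

2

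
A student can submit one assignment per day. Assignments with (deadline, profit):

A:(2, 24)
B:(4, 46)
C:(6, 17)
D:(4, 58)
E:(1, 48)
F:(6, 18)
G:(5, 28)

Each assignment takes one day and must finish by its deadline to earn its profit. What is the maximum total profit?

By profit: D(d4,58), E(d1,48), B(d4,46), G(d5,28), A(d2,24), F(d6,18), C(d6,17)
D→slot 4; E→slot 1; B→slot 3; G→slot 5; A→slot 2; F→slot 6; C skipped.
Profit = 48 + 24 + 46 + 58 + 28 + 18 = 222

222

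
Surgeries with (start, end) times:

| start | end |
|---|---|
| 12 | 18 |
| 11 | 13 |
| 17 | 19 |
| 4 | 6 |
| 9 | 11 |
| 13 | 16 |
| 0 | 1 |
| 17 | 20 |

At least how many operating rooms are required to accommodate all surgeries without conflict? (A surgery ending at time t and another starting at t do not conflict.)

The answer is the maximum number of intervals overlapping at any instant.
starts: [0, 4, 9, 11, 12, 13, 17, 17]
ends:   [1, 6, 11, 13, 16, 18, 19, 20]
s0→1 e1→0 s4→1 e6→0 s9→1 e11→0 s11→1 s12→2 e13→1 s13→2 e16→1 s17→2 s17→3  — peak 3.

3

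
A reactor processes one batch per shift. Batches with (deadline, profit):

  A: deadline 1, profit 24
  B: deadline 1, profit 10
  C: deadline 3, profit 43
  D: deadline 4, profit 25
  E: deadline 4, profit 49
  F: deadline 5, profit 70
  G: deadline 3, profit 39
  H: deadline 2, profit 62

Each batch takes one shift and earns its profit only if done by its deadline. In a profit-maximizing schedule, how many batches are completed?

Profit order: F=70 H=62 E=49 C=43 G=39 D=25 A=24 B=10
Assign: F→slot 5, H→slot 2, E→slot 4, C→slot 3, G→slot 1, D skipped, A skipped, B skipped.
Slots: [1:G] [2:H] [3:C] [4:E] [5:F]
5 of 8 scheduled.

5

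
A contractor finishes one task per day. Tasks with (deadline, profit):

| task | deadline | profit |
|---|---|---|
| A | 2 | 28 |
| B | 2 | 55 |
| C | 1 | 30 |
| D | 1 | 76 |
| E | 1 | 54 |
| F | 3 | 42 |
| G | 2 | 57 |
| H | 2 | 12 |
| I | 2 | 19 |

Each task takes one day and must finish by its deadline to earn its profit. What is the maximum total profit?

175

Sort by profit descending; place each in the latest free slot ≤ its deadline.
Profit order: D=76 G=57 B=55 E=54 F=42 C=30 A=28 I=19 H=12
Assign: D→slot 1, G→slot 2, B skipped, E skipped, F→slot 3, C skipped, A skipped, I skipped, H skipped.
Slots: [1:D] [2:G] [3:F]
Profit = 76 + 57 + 42 = 175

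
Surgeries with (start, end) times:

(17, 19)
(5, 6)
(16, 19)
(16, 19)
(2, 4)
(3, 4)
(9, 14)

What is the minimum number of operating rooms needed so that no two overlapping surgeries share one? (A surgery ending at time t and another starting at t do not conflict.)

starts: [2, 3, 5, 9, 16, 16, 17]
ends:   [4, 4, 6, 14, 19, 19, 19]
s2→1 s3→2 e4→1 e4→0 s5→1 e6→0 s9→1 e14→0 s16→1 s16→2 s17→3  — peak 3.

3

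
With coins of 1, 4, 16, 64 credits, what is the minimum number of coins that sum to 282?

Greedy: take as many of the largest coin as possible, then repeat with the remainder.
282 = 4×64 + 1×16 + 2×4 + 2×1
Total coins = 4 + 1 + 2 + 2 = 9

9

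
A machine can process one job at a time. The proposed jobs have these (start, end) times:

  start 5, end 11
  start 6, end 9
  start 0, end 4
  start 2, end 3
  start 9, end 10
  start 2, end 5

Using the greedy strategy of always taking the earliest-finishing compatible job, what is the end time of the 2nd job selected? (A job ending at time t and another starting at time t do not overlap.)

By end time: (2,3), (0,4), (2,5), (6,9), (9,10), (5,11).
Pick (2,3); next start ≥ 3 → (6,9); next start ≥ 9 → (9,10).
Selected: (2,3) (6,9) (9,10)

9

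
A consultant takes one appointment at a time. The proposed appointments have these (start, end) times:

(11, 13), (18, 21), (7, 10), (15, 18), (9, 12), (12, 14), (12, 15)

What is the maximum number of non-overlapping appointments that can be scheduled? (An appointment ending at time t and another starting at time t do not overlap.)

Order by finish time; keep every interval that doesn't clash with the previous kept one.
By end time: (7,10), (9,12), (11,13), (12,14), (12,15), (15,18), (18,21).
Pick (7,10); next start ≥ 10 → (11,13); next start ≥ 13 → (15,18); next start ≥ 18 → (18,21).
Selected 4 appointments.

4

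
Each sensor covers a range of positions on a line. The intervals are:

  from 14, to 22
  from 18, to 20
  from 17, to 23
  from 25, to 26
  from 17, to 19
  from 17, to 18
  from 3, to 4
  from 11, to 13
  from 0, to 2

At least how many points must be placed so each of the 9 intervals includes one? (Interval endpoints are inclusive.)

5

By right end: [0,2]  [3,4]  [11,13]  [17,18]  [17,19]  [18,20]  [14,22]  [17,23]  [25,26]
[0,2] uncovered → point at 2; [3,4] uncovered → point at 4; [11,13] uncovered → point at 13; [17,18] uncovered → point at 18; [25,26] uncovered → point at 26.
Points: 2, 4, 13, 18, 26 (5 total).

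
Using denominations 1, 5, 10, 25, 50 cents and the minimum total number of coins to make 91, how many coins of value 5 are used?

1

Use the largest denomination that fits, subtract, and repeat.
91 = 1×50 + 1×25 + 1×10 + 1×5 + 1×1
Count of 5: 1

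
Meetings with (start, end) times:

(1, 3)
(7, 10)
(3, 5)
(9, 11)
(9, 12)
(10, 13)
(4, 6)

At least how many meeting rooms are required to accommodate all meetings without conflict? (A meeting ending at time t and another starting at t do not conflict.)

The answer is the maximum number of intervals overlapping at any instant.
starts: [1, 3, 4, 7, 9, 9, 10]
ends:   [3, 5, 6, 10, 11, 12, 13]
s1→1 e3→0 s3→1 s4→2 e5→1 e6→0 s7→1 s9→2 s9→3  — peak 3.

3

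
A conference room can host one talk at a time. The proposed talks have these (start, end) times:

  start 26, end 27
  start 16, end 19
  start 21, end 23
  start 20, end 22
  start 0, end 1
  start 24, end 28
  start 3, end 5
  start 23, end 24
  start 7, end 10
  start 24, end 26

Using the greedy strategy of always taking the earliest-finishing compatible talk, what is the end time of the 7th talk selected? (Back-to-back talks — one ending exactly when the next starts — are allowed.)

26

Order by finish time; keep every interval that doesn't clash with the previous kept one.
Sorted by end: (0,1)  (3,5)  (7,10)  (16,19)  (20,22)  (21,23)  (23,24)  (24,26)  (26,27)  (24,28)
take (0,1); take (3,5); take (7,10); take (16,19); take (20,22); take (23,24); take (24,26); take (26,27).
Selected: (0,1) (3,5) (7,10) (16,19) (20,22) (23,24) (24,26) (26,27)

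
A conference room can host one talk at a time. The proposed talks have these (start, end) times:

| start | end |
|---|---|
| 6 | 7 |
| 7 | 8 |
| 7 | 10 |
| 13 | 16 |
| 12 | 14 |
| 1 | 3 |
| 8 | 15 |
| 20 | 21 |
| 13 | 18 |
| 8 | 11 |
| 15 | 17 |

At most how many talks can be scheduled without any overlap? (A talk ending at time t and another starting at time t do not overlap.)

7

By end time: (1,3), (6,7), (7,8), (7,10), (8,11), (12,14), (8,15), (13,16), (15,17), (13,18), (20,21).
Pick (1,3); next start ≥ 3 → (6,7); next start ≥ 7 → (7,8); next start ≥ 8 → (8,11); next start ≥ 11 → (12,14); next start ≥ 14 → (15,17); next start ≥ 17 → (20,21).
Selected 7 talks.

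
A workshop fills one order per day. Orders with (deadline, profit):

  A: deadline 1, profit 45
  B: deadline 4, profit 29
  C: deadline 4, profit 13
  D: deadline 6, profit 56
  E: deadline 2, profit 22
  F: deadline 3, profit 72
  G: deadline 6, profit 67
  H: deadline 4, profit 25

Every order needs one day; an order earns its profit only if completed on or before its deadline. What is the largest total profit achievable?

By profit: F(d3,72), G(d6,67), D(d6,56), A(d1,45), B(d4,29), H(d4,25), E(d2,22), C(d4,13)
F→slot 3; G→slot 6; D→slot 5; A→slot 1; B→slot 4; H→slot 2; E skipped; C skipped.
Profit = 45 + 25 + 72 + 29 + 56 + 67 = 294

294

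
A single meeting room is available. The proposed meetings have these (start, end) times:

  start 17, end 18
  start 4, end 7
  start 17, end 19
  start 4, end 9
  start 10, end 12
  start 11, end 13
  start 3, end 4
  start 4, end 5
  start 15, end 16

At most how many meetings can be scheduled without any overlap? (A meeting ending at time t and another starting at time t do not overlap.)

5

Sort by end time and greedily take each interval whose start is ≥ the last chosen end.
By end time: (3,4), (4,5), (4,7), (4,9), (10,12), (11,13), (15,16), (17,18), (17,19).
Pick (3,4); next start ≥ 4 → (4,5); next start ≥ 5 → (10,12); next start ≥ 12 → (15,16); next start ≥ 16 → (17,18).
Selected 5 meetings.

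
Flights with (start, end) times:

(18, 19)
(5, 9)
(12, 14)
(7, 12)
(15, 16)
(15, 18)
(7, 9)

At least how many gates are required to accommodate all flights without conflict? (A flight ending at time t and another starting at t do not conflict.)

3

Count concurrent intervals with a sweep; the peak is the room count.
starts: [5, 7, 7, 12, 15, 15, 18]
ends:   [9, 9, 12, 14, 16, 18, 19]
s5→1 s7→2 s7→3  — peak 3.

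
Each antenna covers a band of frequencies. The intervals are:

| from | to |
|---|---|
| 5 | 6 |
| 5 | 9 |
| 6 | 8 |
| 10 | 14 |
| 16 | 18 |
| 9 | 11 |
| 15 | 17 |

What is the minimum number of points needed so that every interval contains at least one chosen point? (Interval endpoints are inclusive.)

By right end: [5,6]  [6,8]  [5,9]  [9,11]  [10,14]  [15,17]  [16,18]
[5,6] uncovered → point at 6; [9,11] uncovered → point at 11; [15,17] uncovered → point at 17.
Points: 6, 11, 17 (3 total).

3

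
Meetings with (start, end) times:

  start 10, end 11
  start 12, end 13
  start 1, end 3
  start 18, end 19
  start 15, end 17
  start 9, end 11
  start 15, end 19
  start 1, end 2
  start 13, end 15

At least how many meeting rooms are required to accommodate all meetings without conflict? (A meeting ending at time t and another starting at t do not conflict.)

2

starts: [1, 1, 9, 10, 12, 13, 15, 15, 18]
ends:   [2, 3, 11, 11, 13, 15, 17, 19, 19]
s1→1 s1→2  — peak 2.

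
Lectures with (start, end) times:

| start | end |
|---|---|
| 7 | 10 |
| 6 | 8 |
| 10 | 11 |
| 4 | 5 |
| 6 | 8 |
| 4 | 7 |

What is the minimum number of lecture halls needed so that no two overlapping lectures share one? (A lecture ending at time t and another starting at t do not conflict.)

The answer is the maximum number of intervals overlapping at any instant.
starts: [4, 4, 6, 6, 7, 10]
ends:   [5, 7, 8, 8, 10, 11]
s4→1 s4→2 e5→1 s6→2 s6→3  — peak 3.

3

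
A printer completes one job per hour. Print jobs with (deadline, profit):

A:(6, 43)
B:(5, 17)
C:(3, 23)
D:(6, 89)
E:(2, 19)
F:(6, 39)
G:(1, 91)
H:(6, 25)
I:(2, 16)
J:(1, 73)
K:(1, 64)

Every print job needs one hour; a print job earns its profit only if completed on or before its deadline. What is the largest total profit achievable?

310

By profit: G(d1,91), D(d6,89), J(d1,73), K(d1,64), A(d6,43), F(d6,39), H(d6,25), C(d3,23), E(d2,19), B(d5,17), I(d2,16)
G→slot 1; D→slot 6; J skipped; K skipped; A→slot 5; F→slot 4; H→slot 3; C→slot 2; E skipped; B skipped; I skipped.
Profit = 91 + 23 + 25 + 39 + 43 + 89 = 310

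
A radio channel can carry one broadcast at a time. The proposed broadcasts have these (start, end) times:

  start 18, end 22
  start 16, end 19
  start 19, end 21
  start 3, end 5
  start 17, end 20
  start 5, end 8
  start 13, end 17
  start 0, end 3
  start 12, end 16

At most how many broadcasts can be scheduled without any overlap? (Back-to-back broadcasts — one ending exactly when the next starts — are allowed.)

6

Order by finish time; keep every interval that doesn't clash with the previous kept one.
By end time: (0,3), (3,5), (5,8), (12,16), (13,17), (16,19), (17,20), (19,21), (18,22).
Pick (0,3); next start ≥ 3 → (3,5); next start ≥ 5 → (5,8); next start ≥ 8 → (12,16); next start ≥ 16 → (16,19); next start ≥ 19 → (19,21).
Selected 6 broadcasts.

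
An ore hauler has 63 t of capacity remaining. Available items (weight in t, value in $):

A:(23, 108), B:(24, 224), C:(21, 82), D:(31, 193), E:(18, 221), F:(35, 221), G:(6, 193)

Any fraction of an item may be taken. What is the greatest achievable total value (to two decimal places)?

732.71

Greedy by value/weight ratio, highest first.
Order: G (193/6=32.17) > E (221/18=12.28) > B (224/24=9.33) > F (221/35=6.31) > D (193/31=6.23) > A (108/23=4.70) > C (82/21=3.90)
Fill: take G (6 @ 193) → take E (18 @ 221) → take B (24 @ 224) → take 15/35 of F → 94.71; 63/63 used.
Total value = 732.71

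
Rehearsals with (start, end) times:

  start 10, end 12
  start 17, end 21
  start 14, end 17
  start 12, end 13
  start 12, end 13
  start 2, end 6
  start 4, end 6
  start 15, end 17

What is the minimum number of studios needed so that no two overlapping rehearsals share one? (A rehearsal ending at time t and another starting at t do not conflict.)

2

The answer is the maximum number of intervals overlapping at any instant.
starts: [2, 4, 10, 12, 12, 14, 15, 17]
ends:   [6, 6, 12, 13, 13, 17, 17, 21]
s2→1 s4→2  — peak 2.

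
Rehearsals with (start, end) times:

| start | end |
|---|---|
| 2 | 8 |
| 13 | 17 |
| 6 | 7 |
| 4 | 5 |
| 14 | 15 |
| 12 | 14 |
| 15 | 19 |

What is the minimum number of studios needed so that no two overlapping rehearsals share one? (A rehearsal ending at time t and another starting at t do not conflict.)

2

starts: [2, 4, 6, 12, 13, 14, 15]
ends:   [5, 7, 8, 14, 15, 17, 19]
s2→1 s4→2  — peak 2.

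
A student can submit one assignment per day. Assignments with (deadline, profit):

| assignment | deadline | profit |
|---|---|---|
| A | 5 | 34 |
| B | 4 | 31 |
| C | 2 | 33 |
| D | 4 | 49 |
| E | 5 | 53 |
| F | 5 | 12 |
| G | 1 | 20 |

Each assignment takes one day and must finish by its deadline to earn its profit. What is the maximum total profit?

200

Profit order: E=53 D=49 A=34 C=33 B=31 G=20 F=12
Assign: E→slot 5, D→slot 4, A→slot 3, C→slot 2, B→slot 1, G skipped, F skipped.
Slots: [1:B] [2:C] [3:A] [4:D] [5:E]
Profit = 31 + 33 + 34 + 49 + 53 = 200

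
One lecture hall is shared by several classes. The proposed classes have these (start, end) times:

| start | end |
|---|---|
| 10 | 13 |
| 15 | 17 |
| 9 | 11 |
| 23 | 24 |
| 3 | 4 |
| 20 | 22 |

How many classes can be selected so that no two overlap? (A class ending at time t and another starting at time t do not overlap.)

5

Greedy by earliest finish: after sorting by end time, pick each interval compatible with the last pick.
Sorted by end: (3,4)  (9,11)  (10,13)  (15,17)  (20,22)  (23,24)
take (3,4); take (9,11); take (15,17); take (20,22); take (23,24).
Selected 5 classes.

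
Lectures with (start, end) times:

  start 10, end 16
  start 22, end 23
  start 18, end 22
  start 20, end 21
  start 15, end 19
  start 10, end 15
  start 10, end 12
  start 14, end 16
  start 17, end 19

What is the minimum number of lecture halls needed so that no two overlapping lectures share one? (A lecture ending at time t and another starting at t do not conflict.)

The answer is the maximum number of intervals overlapping at any instant.
starts: [10, 10, 10, 14, 15, 17, 18, 20, 22]
ends:   [12, 15, 16, 16, 19, 19, 21, 22, 23]
s10→1 s10→2 s10→3  — peak 3.

3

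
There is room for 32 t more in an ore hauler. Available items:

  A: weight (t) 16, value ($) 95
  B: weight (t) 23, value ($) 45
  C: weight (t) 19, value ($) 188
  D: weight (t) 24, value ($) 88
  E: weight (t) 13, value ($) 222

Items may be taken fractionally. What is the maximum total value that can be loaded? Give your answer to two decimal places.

Ratios (sorted): E 17.08, C 9.89, A 5.94, D 3.67, B 1.96
take E (13 @ 222); take C (19 @ 188). Capacity used 32/32.
Total value = 410.00

410.00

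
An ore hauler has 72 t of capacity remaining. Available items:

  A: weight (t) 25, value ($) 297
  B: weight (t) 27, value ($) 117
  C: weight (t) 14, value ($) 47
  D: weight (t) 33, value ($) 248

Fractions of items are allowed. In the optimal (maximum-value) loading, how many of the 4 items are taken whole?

Sort by value per unit weight and fill in that order.
Ratios (sorted): A 11.88, D 7.52, B 4.33, C 3.36
take A (25 @ 297); take D (33 @ 248); take 14/27 of B → 60.67. Capacity used 72/72.
2 item(s) taken whole; one partial (take 14/27 of B).

2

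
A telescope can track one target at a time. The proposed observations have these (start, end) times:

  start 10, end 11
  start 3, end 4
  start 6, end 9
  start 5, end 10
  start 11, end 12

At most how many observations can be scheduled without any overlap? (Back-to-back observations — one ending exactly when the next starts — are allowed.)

4

Order by finish time; keep every interval that doesn't clash with the previous kept one.
Sorted by end: (3,4)  (6,9)  (5,10)  (10,11)  (11,12)
take (3,4); take (6,9); take (10,11); take (11,12).
Selected 4 observations.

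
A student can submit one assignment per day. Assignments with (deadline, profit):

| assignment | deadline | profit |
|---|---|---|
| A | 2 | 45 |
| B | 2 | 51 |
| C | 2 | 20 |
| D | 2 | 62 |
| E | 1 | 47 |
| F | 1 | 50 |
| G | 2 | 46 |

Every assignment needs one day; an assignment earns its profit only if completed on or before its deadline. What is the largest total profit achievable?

By profit: D(d2,62), B(d2,51), F(d1,50), E(d1,47), G(d2,46), A(d2,45), C(d2,20)
D→slot 2; B→slot 1; F skipped; E skipped; G skipped; A skipped; C skipped.
Profit = 51 + 62 = 113

113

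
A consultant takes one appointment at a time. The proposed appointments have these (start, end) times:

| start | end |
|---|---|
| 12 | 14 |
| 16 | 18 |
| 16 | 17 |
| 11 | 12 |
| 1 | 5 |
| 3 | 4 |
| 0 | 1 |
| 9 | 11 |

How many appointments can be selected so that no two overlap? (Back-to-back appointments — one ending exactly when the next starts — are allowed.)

6

By end time: (0,1), (3,4), (1,5), (9,11), (11,12), (12,14), (16,17), (16,18).
Pick (0,1); next start ≥ 1 → (3,4); next start ≥ 4 → (9,11); next start ≥ 11 → (11,12); next start ≥ 12 → (12,14); next start ≥ 14 → (16,17).
Selected 6 appointments.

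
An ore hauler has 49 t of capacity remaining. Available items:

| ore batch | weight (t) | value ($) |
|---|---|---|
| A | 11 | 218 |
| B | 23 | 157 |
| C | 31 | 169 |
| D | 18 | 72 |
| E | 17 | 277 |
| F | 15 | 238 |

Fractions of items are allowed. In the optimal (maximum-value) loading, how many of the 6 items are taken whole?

Sort by value per unit weight and fill in that order.
Order: A (218/11=19.82) > E (277/17=16.29) > F (238/15=15.87) > B (157/23=6.83) > C (169/31=5.45) > D (72/18=4.00)
Fill: take A (11 @ 218) → take E (17 @ 277) → take F (15 @ 238) → take 6/23 of B → 40.96; 49/49 used.
3 item(s) taken whole; one partial (take 6/23 of B).

3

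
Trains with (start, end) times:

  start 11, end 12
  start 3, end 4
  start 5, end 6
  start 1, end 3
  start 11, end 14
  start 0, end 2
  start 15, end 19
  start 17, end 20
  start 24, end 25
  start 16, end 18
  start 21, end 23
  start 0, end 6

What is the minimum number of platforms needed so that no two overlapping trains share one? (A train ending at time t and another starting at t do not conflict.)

3

Events (time:±→running): 0:+→1 0:+→2 1:+→3 … peak 3.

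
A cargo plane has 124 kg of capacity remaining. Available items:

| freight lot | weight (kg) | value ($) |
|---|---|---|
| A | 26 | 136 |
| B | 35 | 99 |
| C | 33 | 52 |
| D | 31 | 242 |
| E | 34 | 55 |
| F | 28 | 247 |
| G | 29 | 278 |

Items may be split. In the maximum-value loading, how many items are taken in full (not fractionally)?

4

Greedy by value/weight ratio, highest first.
Order: G (278/29=9.59) > F (247/28=8.82) > D (242/31=7.81) > A (136/26=5.23) > B (99/35=2.83) > E (55/34=1.62) > C (52/33=1.58)
Fill: take G (29 @ 278) → take F (28 @ 247) → take D (31 @ 242) → take A (26 @ 136) → take 10/35 of B → 28.29; 124/124 used.
4 item(s) taken whole; one partial (take 10/35 of B).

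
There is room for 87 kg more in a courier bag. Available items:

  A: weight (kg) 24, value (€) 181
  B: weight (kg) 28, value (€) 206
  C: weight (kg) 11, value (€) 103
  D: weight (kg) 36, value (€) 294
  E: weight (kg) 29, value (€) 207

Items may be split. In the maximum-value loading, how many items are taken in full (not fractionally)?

Sort by value per unit weight and fill in that order.
Ratios (sorted): C 9.36, D 8.17, A 7.54, B 7.36, E 7.14
take C (11 @ 103); take D (36 @ 294); take A (24 @ 181); take 16/28 of B → 117.71. Capacity used 87/87.
3 item(s) taken whole; one partial (take 16/28 of B).

3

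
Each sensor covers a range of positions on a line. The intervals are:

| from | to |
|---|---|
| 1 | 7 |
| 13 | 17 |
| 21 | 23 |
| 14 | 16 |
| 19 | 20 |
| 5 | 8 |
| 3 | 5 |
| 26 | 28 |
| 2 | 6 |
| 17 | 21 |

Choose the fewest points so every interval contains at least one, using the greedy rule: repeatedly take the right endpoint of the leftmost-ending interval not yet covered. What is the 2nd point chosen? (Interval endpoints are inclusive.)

16

Sort by right endpoint; whenever an interval is uncovered, place a point at its right end.
By right end: [3,5]  [2,6]  [1,7]  [5,8]  [14,16]  [13,17]  [19,20]  [17,21]  [21,23]  [26,28]
[3,5] uncovered → point at 5; [14,16] uncovered → point at 16; [19,20] uncovered → point at 20; [21,23] uncovered → point at 23; [26,28] uncovered → point at 28.
Points: 5, 16, 20, 23, 28 (5 total).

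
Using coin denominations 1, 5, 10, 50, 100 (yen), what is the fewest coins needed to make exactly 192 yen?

8

Use the largest denomination that fits, subtract, and repeat.
192 = 1×100 + 1×50 + 4×10 + 2×1
Total coins = 1 + 1 + 4 + 2 = 8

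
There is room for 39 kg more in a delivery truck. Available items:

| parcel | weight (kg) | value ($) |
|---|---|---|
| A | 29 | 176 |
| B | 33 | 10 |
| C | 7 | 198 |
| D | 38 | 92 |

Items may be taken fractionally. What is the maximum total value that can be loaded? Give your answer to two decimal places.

Greedy by value/weight ratio, highest first.
Ratios (sorted): C 28.29, A 6.07, D 2.42, B 0.30
take C (7 @ 198); take A (29 @ 176); take 3/38 of D → 7.26. Capacity used 39/39.
Total value = 381.26

381.26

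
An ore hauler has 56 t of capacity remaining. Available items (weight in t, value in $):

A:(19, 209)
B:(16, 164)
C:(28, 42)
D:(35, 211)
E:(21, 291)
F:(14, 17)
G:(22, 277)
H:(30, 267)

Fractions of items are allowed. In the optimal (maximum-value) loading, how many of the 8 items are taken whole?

2

Greedy by value/weight ratio, highest first.
Ratios (sorted): E 13.86, G 12.59, A 11.00, B 10.25, H 8.90, D 6.03, C 1.50, F 1.21
take E (21 @ 291); take G (22 @ 277); take 13/19 of A → 143.00. Capacity used 56/56.
2 item(s) taken whole; one partial (take 13/19 of A).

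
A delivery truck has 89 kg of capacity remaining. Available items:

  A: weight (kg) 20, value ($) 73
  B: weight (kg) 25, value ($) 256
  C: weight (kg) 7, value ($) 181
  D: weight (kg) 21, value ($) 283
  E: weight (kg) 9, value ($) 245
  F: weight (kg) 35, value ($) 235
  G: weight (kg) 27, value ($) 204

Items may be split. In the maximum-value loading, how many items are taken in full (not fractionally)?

Sort by value per unit weight and fill in that order.
Order: E (245/9=27.22) > C (181/7=25.86) > D (283/21=13.48) > B (256/25=10.24) > G (204/27=7.56) > F (235/35=6.71) > A (73/20=3.65)
Fill: take E (9 @ 245) → take C (7 @ 181) → take D (21 @ 283) → take B (25 @ 256) → take G (27 @ 204); 89/89 used.
5 item(s) taken whole.

5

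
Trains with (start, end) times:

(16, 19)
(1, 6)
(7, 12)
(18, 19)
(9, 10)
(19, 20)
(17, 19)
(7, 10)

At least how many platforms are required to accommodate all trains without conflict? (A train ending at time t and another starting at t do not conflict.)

3

Events (time:±→running): 1:+→1 6:-→0 7:+→1 7:+→2 9:+→3 … peak 3.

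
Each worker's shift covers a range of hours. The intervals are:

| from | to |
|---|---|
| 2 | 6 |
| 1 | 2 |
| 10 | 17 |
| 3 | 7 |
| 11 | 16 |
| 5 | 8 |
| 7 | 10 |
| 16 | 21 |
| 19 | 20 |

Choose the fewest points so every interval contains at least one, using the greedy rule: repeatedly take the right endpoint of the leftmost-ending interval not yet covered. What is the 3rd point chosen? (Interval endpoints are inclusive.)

Sort by right endpoint; whenever an interval is uncovered, place a point at its right end.
Sorted: [1,2] [2,6] [3,7] [5,8] [7,10] [11,16] [10,17] [19,20] [16,21]
{[1,2],[2,6]} hit by 2; {[3,7],[5,8],[7,10]} hit by 7; {[11,16],[10,17]} hit by 16; {[19,20],[16,21]} hit by 20.
Points: 2, 7, 16, 20 (4 total).

16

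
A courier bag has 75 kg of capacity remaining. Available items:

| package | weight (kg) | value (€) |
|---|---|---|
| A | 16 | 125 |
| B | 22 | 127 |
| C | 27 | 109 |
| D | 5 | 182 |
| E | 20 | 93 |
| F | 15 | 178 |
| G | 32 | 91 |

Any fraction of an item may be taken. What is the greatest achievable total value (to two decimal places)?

Ratios (sorted): D 36.40, F 11.87, A 7.81, B 5.77, E 4.65, C 4.04, G 2.84
take D (5 @ 182); take F (15 @ 178); take A (16 @ 125); take B (22 @ 127); take 17/20 of E → 79.05. Capacity used 75/75.
Total value = 691.05

691.05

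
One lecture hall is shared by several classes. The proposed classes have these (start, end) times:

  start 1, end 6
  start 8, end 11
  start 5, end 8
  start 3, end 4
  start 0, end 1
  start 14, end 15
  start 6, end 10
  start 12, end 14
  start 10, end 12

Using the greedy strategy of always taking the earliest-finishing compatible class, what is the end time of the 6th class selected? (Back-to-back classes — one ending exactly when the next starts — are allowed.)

15

Order by finish time; keep every interval that doesn't clash with the previous kept one.
Sorted by end: (0,1)  (3,4)  (1,6)  (5,8)  (6,10)  (8,11)  (10,12)  (12,14)  (14,15)
take (0,1); take (3,4); take (5,8); take (8,11); skip (10,12); take (12,14); take (14,15).
Selected: (0,1) (3,4) (5,8) (8,11) (12,14) (14,15)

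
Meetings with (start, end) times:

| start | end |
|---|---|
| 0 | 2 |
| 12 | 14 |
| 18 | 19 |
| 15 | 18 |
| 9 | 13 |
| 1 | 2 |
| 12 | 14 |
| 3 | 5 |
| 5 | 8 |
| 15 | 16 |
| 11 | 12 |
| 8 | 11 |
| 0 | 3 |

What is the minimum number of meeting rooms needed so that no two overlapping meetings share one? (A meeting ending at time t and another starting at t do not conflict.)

starts: [0, 0, 1, 3, 5, 8, 9, 11, 12, 12, 15, 15, 18]
ends:   [2, 2, 3, 5, 8, 11, 12, 13, 14, 14, 16, 18, 19]
s0→1 s0→2 s1→3  — peak 3.

3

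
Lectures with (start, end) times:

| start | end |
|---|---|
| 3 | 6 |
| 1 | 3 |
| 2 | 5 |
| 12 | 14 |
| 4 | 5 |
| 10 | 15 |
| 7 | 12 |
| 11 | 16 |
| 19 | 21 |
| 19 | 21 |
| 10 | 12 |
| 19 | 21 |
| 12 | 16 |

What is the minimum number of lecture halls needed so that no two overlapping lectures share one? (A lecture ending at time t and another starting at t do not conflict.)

Count concurrent intervals with a sweep; the peak is the room count.
Events (time:±→running): 1:+→1 2:+→2 3:-→1 3:+→2 4:+→3 5:-→2 5:-→1 6:-→0 7:+→1 10:+→2 10:+→3 11:+→4 … peak 4.

4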